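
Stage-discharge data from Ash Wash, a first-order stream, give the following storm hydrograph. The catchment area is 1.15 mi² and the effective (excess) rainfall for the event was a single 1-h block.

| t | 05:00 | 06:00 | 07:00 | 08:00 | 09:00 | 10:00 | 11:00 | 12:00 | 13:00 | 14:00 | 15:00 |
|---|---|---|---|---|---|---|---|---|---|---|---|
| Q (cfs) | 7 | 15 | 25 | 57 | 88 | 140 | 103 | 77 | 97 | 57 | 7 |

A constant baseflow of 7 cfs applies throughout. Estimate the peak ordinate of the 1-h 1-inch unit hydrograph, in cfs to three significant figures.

Direct runoff: 0.0, 8.0, 18.0, 50.0, 81.0, 133.0, 96.0, 70.0, 90.0, 50.0, 0.0 cfs; ΣQ_DR = 596.0 cfs, peak = 133.0 cfs.
Runoff depth d = ΣQ_DR·Δt / A = 596.0 × 3600 / (1.15 mi²) = 0.8031 in.
The 1-inch UH is the DRH scaled by (1 in)/d, so U_p = 133.0 × 1/0.8031 = 166 cfs.

U_p ≈ 166 cfs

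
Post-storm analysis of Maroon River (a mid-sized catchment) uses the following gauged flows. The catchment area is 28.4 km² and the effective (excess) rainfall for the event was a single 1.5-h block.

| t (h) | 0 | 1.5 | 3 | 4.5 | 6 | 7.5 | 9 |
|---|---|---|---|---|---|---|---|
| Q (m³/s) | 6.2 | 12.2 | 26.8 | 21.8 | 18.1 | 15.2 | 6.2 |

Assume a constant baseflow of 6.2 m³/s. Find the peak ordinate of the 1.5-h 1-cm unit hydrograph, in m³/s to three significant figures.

U_p ≈ 17.2 m³/s

Direct runoff: 0.0, 6.0, 20.6, 15.6, 11.9, 9.0, 0.0 m³/s; ΣQ_DR = 63.10 m³/s, peak = 20.6 m³/s.
Runoff depth d = ΣQ_DR·Δt / A = 63.10 × 5400 / (28.4 km²) = 12.00 mm.
The 1-cm UH is the DRH scaled by (10 mm)/d, so U_p = 20.6 × 10/12.00 = 17.2 m³/s.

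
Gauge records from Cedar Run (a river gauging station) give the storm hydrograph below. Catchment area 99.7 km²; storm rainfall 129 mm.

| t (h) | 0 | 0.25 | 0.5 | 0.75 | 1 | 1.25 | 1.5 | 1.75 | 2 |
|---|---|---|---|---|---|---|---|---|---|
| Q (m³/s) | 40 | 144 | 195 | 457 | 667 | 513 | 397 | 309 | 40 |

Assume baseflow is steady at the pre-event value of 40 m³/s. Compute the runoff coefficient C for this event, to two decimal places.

ΣQ_DR = 2402 m³/s; V = ΣQ_DR·Δt = 2.162 × 10^6 m³.
Runoff depth d = V / A = 21.68 mm.
C = d / P = 21.68 / 129 = 0.17.

C ≈ 0.17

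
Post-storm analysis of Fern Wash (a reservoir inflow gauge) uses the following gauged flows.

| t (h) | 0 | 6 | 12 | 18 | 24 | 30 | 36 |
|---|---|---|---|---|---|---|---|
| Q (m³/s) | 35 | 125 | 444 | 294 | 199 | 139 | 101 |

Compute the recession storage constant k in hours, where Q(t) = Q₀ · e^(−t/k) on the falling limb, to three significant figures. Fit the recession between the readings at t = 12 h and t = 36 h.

On the falling limb, Q drops from 444 to 101 m³/s between t = 12 h and t = 36 h (Δt = 24 h).
k = −Δt / ln(Q₂/Q₁) = −24 / ln(101/444) = 16.2 h.

k ≈ 16.2 h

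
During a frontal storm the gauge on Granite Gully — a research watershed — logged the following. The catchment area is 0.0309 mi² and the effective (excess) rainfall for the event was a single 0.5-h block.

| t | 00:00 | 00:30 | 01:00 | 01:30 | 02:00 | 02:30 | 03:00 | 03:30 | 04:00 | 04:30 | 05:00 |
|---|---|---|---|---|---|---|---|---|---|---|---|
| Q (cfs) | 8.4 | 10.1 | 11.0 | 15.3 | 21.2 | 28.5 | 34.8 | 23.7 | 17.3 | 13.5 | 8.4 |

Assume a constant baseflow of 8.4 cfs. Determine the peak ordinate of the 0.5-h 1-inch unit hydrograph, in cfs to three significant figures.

Direct runoff: 0.0, 1.7, 2.6, 6.9, 12.8, 20.1, 26.4, 15.3, 8.9, 5.1, 0.0 cfs; ΣQ_DR = 99.80 cfs, peak = 26.4 cfs.
Runoff depth d = ΣQ_DR·Δt / A = 99.80 × 1800 / (0.0309 mi²) = 2.502 in.
The 1-inch UH is the DRH scaled by (1 in)/d, so U_p = 26.4 × 1/2.502 = 10.5 cfs.

U_p ≈ 10.5 cfs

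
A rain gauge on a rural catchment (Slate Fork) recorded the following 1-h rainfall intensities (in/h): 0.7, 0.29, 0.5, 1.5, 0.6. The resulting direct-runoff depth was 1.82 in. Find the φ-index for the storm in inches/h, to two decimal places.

φ ≈ 0.37 in/h

Only the 4 blocks with intensity above φ contribute runoff: 0.7, 0.5, 1.5, 0.6 in/h.
Σ(I−φ)·Δt = d  ⇒  (0.7+0.5+1.5+0.6 − 4φ)·1 = 1.82
φ = (3.300 − 1.82/1) / 4 = 0.37 in/h.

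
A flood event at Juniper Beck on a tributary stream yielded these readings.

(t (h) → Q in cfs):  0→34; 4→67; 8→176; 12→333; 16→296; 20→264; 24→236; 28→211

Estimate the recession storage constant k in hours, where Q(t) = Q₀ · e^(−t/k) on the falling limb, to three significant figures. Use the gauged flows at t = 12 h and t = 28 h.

On the falling limb, Q drops from 333 to 211 cfs between t = 12 h and t = 28 h (Δt = 16 h).
k = −Δt / ln(Q₂/Q₁) = −16 / ln(211/333) = 35.1 h.

k ≈ 35.1 h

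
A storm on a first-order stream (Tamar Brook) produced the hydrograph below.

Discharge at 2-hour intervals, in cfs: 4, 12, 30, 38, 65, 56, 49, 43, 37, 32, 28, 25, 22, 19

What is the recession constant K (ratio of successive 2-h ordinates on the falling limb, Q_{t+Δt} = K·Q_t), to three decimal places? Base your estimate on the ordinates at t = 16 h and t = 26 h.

K ≈ 0.875

Using the recession-limb readings at t = 16 h and t = 26 h: Q falls from 37 to 19 cfs over 5 intervals.
K = (Q₂/Q₁)^(1/5) = (19/37)^(1/5) = 0.875.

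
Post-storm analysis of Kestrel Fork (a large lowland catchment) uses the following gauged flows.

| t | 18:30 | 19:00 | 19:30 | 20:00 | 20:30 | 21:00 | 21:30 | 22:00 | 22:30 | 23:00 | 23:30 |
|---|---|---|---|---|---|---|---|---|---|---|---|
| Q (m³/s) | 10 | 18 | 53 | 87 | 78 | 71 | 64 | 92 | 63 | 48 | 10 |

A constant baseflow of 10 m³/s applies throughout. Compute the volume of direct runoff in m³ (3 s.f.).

V ≈ 8.71 × 10^5 m³

Direct-runoff ordinates (Q − Q_b): 0.0, 8.0, 43.0, 77.0, 68.0, 61.0, 54.0, 82.0, 53.0, 38.0, 0.0 m³/s.
ΣQ_DR = 484.0 m³/s.
With Δt = 0.5 h = 1800 s, V = ΣQ_DR · Δt = 484.0 × 1800 = 8.71 × 10^5 m³.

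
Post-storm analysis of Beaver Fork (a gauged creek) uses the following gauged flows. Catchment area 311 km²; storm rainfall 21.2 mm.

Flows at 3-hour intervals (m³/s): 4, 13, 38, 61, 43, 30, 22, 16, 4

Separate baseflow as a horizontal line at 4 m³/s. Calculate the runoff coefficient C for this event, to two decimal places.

ΣQ_DR = 195.0 m³/s; V = ΣQ_DR·Δt = 2.106 × 10^6 m³.
Runoff depth d = V / A = 6.772 mm.
C = d / P = 6.772 / 21.2 = 0.32.

C ≈ 0.32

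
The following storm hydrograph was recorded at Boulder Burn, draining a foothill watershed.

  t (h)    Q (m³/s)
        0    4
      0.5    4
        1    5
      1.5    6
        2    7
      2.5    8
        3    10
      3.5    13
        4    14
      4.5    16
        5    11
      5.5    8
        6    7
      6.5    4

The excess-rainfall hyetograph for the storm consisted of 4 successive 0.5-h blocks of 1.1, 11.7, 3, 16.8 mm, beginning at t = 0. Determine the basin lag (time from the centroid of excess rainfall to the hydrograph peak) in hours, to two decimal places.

t_L ≈ 3.21 h

Centroid of excess rainfall: t_c = Σ P_i·t̄_i / ΣP_i = 1.2945 h (block centres at 0.25, 0.75, 1.25, 1.75 h).
Hydrograph peak occurs at t = 4.5 h, so basin lag t_L = 4.5 − 1.2945 = 3.21 h.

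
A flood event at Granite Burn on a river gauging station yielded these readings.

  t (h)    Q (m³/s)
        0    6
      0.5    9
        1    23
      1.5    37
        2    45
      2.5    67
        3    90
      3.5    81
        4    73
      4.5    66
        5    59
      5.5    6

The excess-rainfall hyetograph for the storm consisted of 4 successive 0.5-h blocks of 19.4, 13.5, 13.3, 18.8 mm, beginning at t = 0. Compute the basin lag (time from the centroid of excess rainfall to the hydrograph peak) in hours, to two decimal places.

Centroid of excess rainfall: t_c = Σ P_i·t̄_i / ΣP_i = 0.9923 h (block centres at 0.25, 0.75, 1.25, 1.75 h).
Hydrograph peak occurs at t = 3 h, so basin lag t_L = 3 − 0.9923 = 2.01 h.

t_L ≈ 2.01 h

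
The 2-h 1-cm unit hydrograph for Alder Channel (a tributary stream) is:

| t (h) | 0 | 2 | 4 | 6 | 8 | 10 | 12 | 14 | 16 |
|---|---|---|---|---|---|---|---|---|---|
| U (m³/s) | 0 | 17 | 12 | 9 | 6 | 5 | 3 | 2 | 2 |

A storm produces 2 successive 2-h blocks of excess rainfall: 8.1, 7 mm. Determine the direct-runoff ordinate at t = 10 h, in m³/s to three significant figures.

Q ≈ 8.25 m³/s

By discrete convolution, Q_j = Σ (P_i / 10 mm) · U_{j−i}.
At t = 10 h (j=5): Q = (8.1/10)·5 + (7/10)·6 = 8.25 m³/s.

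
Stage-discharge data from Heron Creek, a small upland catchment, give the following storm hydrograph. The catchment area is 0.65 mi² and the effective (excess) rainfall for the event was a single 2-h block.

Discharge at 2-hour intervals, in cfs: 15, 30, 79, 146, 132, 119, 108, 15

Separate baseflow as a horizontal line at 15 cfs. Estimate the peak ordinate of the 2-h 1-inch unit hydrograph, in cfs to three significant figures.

Direct runoff: 0.0, 15.0, 64.0, 131.0, 117.0, 104.0, 93.0, 0.0 cfs; ΣQ_DR = 524.0 cfs, peak = 131.0 cfs.
Runoff depth d = ΣQ_DR·Δt / A = 524.0 × 7200 / (0.65 mi²) = 2.498 in.
The 1-inch UH is the DRH scaled by (1 in)/d, so U_p = 131.0 × 1/2.498 = 52.4 cfs.

U_p ≈ 52.4 cfs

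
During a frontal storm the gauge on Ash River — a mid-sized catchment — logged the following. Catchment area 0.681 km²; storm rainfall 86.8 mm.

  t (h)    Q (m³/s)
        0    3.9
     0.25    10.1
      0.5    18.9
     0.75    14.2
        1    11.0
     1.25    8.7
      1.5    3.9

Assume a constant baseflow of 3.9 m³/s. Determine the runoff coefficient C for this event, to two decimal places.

C ≈ 0.66

ΣQ_DR = 43.40 m³/s; V = ΣQ_DR·Δt = 39060 m³.
Runoff depth d = V / A = 57.36 mm.
C = d / P = 57.36 / 86.8 = 0.66.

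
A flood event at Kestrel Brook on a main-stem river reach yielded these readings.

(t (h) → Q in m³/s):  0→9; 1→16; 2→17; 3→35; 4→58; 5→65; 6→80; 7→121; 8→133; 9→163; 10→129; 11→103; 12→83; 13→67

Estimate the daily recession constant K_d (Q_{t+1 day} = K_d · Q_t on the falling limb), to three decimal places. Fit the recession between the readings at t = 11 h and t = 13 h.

Between t = 11 h and t = 13 h the flow falls from 103 to 67 m³/s over 2×1 h = 2 h.
Per-interval ratio K = (67/103)^(1/2) = 0.8065; K_d = K^(24/1) = 0.006.

K_d ≈ 0.006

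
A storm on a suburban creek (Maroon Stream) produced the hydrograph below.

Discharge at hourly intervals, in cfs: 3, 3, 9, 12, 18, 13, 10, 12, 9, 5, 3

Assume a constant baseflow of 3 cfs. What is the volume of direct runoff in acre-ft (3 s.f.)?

Direct-runoff ordinates (Q − Q_b): 0.0, 0.0, 6.0, 9.0, 15.0, 10.0, 7.0, 9.0, 6.0, 2.0, 0.0 cfs.
ΣQ_DR = 64.00 cfs.
With Δt = 1 h = 3600 s, V = ΣQ_DR · Δt = 64.00 × 3600 = 2.30 × 10^5 ft³ = 5.29 acre-ft.

V ≈ 5.29 acre-ft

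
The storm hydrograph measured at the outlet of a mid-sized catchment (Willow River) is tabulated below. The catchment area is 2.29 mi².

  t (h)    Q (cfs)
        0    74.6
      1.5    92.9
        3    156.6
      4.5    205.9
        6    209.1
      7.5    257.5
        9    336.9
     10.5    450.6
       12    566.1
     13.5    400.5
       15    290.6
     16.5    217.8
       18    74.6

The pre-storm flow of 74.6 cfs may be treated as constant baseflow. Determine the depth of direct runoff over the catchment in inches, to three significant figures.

d ≈ 2.40 in

Direct runoff: 0.0, 18.3, 82.0, 131.3, 134.5, 182.9, 262.3, 376.0, 491.5, 325.9, 216.0, 143.2, 0.0 cfs; ΣQ_DR = 2364 cfs.
V = ΣQ_DR · Δt = 2364 × 5400 s = 1.277 × 10^7 ft³.
Over A = 2.29 mi², depth = V / A = 2.40 in.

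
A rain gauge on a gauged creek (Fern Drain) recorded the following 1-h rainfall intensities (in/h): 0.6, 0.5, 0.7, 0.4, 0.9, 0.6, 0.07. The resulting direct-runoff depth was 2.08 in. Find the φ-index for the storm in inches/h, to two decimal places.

Only the 6 blocks with intensity above φ contribute runoff: 0.6, 0.5, 0.7, 0.4, 0.9, 0.6 in/h.
Σ(I−φ)·Δt = d  ⇒  (0.6+0.5+0.7+0.4+0.9+0.6 − 6φ)·1 = 2.08
φ = (3.700 − 2.08/1) / 6 = 0.27 in/h.

φ ≈ 0.27 in/h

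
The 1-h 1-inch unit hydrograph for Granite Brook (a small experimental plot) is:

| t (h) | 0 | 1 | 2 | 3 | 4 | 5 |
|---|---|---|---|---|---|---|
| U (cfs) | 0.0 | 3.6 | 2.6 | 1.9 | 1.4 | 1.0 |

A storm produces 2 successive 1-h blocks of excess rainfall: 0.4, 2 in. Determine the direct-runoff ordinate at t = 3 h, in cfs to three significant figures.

By discrete convolution, Q_j = Σ (P_i / 1 in) · U_{j−i}.
At t = 3 h (j=3): Q = (0.4/1)·1.9 + (2/1)·2.6 = 5.96 cfs.

Q ≈ 5.96 cfs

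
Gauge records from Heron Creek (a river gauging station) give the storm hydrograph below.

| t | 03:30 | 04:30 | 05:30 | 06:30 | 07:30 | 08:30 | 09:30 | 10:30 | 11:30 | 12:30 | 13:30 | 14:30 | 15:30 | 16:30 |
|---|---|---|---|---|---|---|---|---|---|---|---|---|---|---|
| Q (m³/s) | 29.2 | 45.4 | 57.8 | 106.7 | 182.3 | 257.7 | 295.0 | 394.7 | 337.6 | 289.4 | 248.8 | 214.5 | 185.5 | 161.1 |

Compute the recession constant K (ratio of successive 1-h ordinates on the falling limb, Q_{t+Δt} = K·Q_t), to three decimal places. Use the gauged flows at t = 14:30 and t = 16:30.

K ≈ 0.867

Using the recession-limb readings at t = 14:30 and t = 16:30: Q falls from 214.5 to 161.1 m³/s over 2 intervals.
K = (Q₂/Q₁)^(1/2) = (161.1/214.5)^(1/2) = 0.867.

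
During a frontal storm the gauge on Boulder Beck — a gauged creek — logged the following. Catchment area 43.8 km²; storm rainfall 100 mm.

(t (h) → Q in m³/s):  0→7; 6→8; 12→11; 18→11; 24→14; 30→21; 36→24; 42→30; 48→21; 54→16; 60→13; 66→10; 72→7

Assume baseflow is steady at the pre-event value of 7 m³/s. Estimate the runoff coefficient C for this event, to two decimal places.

ΣQ_DR = 102.0 m³/s; V = ΣQ_DR·Δt = 2.203 × 10^6 m³.
Runoff depth d = V / A = 50.30 mm.
C = d / P = 50.30 / 100 = 0.50.

C ≈ 0.50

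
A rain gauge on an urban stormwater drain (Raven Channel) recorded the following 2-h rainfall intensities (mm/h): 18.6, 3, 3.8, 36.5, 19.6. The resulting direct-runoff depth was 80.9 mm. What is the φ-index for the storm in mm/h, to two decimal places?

φ ≈ 11.42 mm/h

Only the 3 blocks with intensity above φ contribute runoff: 18.6, 36.5, 19.6 mm/h.
Σ(I−φ)·Δt = d  ⇒  (18.6+36.5+19.6 − 3φ)·2 = 80.9
φ = (74.70 − 80.9/2) / 3 = 11.42 mm/h.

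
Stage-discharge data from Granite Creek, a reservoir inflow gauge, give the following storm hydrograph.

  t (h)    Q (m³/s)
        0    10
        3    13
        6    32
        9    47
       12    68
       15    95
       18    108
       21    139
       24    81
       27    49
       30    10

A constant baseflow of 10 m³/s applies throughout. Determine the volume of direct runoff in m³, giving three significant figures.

V ≈ 5.85 × 10^6 m³

Direct-runoff ordinates (Q − Q_b): 0.0, 3.0, 22.0, 37.0, 58.0, 85.0, 98.0, 129.0, 71.0, 39.0, 0.0 m³/s.
ΣQ_DR = 542.0 m³/s.
With Δt = 3 h = 10800 s, V = ΣQ_DR · Δt = 542.0 × 10800 = 5.85 × 10^6 m³.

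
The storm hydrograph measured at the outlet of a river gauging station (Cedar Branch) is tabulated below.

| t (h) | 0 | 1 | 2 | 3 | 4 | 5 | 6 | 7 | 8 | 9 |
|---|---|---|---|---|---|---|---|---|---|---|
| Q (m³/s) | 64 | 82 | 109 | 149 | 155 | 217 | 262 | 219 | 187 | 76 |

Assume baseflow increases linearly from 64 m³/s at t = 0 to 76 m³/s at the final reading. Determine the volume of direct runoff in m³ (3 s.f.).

V ≈ 2.95 × 10^6 m³

Direct-runoff ordinates (Q − Q_b): 0.00, 16.67, 42.33, 81.00, 85.67, 146.33, 190.00, 145.67, 112.33, 0.00 m³/s.
ΣQ_DR = 820.0 m³/s.
With Δt = 1 h = 3600 s, V = ΣQ_DR · Δt = 820.0 × 3600 = 2.95 × 10^6 m³.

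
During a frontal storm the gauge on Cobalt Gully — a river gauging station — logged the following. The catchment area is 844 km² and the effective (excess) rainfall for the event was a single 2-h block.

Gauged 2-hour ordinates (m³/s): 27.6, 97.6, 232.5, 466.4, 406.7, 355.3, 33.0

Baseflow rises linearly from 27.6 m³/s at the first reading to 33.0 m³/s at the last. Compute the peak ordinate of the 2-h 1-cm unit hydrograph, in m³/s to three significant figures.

Direct runoff: 0.00, 69.10, 203.10, 436.10, 375.50, 323.20, 0.00 m³/s; ΣQ_DR = 1407 m³/s, peak = 436.10 m³/s.
Runoff depth d = ΣQ_DR·Δt / A = 1407 × 7200 / (844 km²) = 12.00 mm.
The 1-cm UH is the DRH scaled by (10 mm)/d, so U_p = 436.10 × 10/12.00 = 363 m³/s.

U_p ≈ 363 m³/s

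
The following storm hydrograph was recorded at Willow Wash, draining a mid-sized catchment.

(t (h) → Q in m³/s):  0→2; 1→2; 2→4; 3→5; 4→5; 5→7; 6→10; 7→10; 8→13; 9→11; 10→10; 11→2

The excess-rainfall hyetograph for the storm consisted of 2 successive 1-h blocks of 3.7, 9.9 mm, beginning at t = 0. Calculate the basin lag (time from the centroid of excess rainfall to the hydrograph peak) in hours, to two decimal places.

t_L ≈ 6.77 h

Centroid of excess rainfall: t_c = Σ P_i·t̄_i / ΣP_i = 1.2279 h (block centres at 0.5, 1.5 h).
Hydrograph peak occurs at t = 8 h, so basin lag t_L = 8 − 1.2279 = 6.77 h.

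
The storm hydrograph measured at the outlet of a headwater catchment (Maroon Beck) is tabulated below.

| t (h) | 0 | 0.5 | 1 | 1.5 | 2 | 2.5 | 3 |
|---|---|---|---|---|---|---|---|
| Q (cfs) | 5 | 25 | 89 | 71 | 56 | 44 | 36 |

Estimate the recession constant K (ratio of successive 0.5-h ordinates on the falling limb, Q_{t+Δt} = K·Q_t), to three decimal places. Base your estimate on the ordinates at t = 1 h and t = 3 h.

K ≈ 0.797

Using the recession-limb readings at t = 1 h and t = 3 h: Q falls from 89 to 36 cfs over 4 intervals.
K = (Q₂/Q₁)^(1/4) = (36/89)^(1/4) = 0.797.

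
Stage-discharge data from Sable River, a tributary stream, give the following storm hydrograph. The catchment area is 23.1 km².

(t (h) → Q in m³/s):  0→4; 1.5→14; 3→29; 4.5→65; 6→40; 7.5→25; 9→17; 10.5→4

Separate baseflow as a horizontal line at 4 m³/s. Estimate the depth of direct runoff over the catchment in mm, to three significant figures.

d ≈ 38.8 mm

Direct runoff: 0.0, 10.0, 25.0, 61.0, 36.0, 21.0, 13.0, 0.0 m³/s; ΣQ_DR = 166.0 m³/s.
V = ΣQ_DR · Δt = 166.0 × 5400 s = 8.964 × 10^5 m³.
Over A = 23.1 km², depth = V / A = 38.8 mm.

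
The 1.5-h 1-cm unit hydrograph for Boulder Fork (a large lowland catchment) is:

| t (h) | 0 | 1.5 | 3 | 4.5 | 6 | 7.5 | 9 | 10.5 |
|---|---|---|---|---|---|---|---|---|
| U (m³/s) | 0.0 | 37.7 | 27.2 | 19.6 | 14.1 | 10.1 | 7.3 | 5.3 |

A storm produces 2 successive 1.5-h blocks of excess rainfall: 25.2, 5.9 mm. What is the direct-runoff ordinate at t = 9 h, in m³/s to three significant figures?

By discrete convolution, Q_j = Σ (P_i / 10 mm) · U_{j−i}.
At t = 9 h (j=6): Q = (25.2/10)·7.3 + (5.9/10)·10.1 = 24.4 m³/s.

Q ≈ 24.4 m³/s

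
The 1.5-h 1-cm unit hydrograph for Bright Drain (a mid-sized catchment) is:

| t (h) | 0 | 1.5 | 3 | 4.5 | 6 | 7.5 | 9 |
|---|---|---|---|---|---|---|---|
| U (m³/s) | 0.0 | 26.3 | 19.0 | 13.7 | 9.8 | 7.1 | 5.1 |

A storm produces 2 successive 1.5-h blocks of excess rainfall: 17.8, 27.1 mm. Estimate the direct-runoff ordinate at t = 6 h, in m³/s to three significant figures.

By discrete convolution, Q_j = Σ (P_i / 10 mm) · U_{j−i}.
At t = 6 h (j=4): Q = (17.8/10)·9.8 + (27.1/10)·13.7 = 54.6 m³/s.

Q ≈ 54.6 m³/s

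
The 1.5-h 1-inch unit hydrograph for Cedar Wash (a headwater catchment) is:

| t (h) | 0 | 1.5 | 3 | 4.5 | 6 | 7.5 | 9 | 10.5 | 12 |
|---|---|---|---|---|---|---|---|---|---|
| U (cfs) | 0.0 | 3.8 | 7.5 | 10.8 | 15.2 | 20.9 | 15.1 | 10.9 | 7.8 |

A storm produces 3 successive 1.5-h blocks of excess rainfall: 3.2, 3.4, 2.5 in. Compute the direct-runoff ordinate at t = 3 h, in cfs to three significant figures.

By discrete convolution, Q_j = Σ (P_i / 1 in) · U_{j−i}.
At t = 3 h (j=2): Q = (3.2/1)·7.5 + (3.4/1)·3.8 + (2.5/1)·0.0 = 36.9 cfs.

Q ≈ 36.9 cfs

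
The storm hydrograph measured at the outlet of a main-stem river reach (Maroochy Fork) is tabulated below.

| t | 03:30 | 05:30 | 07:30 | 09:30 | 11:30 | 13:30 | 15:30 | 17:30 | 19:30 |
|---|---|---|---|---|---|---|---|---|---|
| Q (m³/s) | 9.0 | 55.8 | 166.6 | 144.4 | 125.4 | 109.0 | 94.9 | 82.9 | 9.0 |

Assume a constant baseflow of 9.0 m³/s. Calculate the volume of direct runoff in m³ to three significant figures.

V ≈ 5.16 × 10^6 m³

Direct-runoff ordinates (Q − Q_b): 0.0, 46.8, 157.6, 135.4, 116.4, 100.0, 85.9, 73.9, 0.0 m³/s.
ΣQ_DR = 716.0 m³/s.
With Δt = 2 h = 7200 s, V = ΣQ_DR · Δt = 716.0 × 7200 = 5.16 × 10^6 m³.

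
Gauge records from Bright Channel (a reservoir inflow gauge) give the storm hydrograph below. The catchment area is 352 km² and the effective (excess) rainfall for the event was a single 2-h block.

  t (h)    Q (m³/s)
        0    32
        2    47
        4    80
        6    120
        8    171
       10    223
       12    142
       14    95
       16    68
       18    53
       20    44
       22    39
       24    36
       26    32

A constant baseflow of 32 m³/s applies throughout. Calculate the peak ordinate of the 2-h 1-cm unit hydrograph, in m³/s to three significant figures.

Direct runoff: 0.0, 15.0, 48.0, 88.0, 139.0, 191.0, 110.0, 63.0, 36.0, 21.0, 12.0, 7.0, 4.0, 0.0 m³/s; ΣQ_DR = 734.0 m³/s, peak = 191.0 m³/s.
Runoff depth d = ΣQ_DR·Δt / A = 734.0 × 7200 / (352 km²) = 15.01 mm.
The 1-cm UH is the DRH scaled by (10 mm)/d, so U_p = 191.0 × 10/15.01 = 127 m³/s.

U_p ≈ 127 m³/s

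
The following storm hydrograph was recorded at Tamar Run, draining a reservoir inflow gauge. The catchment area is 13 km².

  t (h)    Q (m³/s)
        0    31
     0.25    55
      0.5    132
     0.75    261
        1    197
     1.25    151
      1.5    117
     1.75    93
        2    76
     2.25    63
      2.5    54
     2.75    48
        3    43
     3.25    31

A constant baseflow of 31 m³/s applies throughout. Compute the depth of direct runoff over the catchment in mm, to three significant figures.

Direct runoff: 0.0, 24.0, 101.0, 230.0, 166.0, 120.0, 86.0, 62.0, 45.0, 32.0, 23.0, 17.0, 12.0, 0.0 m³/s; ΣQ_DR = 918.0 m³/s.
V = ΣQ_DR · Δt = 918.0 × 900 s = 8.262 × 10^5 m³.
Over A = 13 km², depth = V / A = 63.6 mm.

d ≈ 63.6 mm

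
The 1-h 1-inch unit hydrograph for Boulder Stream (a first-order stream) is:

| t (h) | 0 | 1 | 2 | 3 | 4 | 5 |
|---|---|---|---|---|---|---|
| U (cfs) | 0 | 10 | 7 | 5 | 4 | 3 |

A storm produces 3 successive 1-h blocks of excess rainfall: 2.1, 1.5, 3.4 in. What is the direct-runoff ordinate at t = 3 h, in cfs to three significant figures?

Q ≈ 55.0 cfs

By discrete convolution, Q_j = Σ (P_i / 1 in) · U_{j−i}.
At t = 3 h (j=3): Q = (2.1/1)·5 + (1.5/1)·7 + (3.4/1)·10 = 55.0 cfs.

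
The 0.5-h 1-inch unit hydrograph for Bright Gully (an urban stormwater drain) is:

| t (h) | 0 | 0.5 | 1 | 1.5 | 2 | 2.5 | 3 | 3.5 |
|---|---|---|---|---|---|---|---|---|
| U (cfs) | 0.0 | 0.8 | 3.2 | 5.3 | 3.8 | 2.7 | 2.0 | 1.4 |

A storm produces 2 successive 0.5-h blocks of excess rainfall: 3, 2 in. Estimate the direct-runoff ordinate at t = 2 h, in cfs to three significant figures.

By discrete convolution, Q_j = Σ (P_i / 1 in) · U_{j−i}.
At t = 2 h (j=4): Q = (3/1)·3.8 + (2/1)·5.3 = 22.0 cfs.

Q ≈ 22.0 cfs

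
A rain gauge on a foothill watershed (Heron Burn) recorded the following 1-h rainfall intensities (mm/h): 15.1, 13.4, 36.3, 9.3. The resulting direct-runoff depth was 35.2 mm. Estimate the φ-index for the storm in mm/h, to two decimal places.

Only the 3 blocks with intensity above φ contribute runoff: 15.1, 13.4, 36.3 mm/h.
Σ(I−φ)·Δt = d  ⇒  (15.1+13.4+36.3 − 3φ)·1 = 35.2
φ = (64.80 − 35.2/1) / 3 = 9.87 mm/h.

φ ≈ 9.87 mm/h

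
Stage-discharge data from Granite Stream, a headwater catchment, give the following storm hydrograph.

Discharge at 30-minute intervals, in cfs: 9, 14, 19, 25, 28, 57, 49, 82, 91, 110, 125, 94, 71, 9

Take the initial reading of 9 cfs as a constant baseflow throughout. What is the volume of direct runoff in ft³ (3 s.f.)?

V ≈ 1.18 × 10^6 ft³

Direct-runoff ordinates (Q − Q_b): 0.0, 5.0, 10.0, 16.0, 19.0, 48.0, 40.0, 73.0, 82.0, 101.0, 116.0, 85.0, 62.0, 0.0 cfs.
ΣQ_DR = 657.0 cfs.
With Δt = 0.5 h = 1800 s, V = ΣQ_DR · Δt = 657.0 × 1800 = 1.18 × 10^6 ft³.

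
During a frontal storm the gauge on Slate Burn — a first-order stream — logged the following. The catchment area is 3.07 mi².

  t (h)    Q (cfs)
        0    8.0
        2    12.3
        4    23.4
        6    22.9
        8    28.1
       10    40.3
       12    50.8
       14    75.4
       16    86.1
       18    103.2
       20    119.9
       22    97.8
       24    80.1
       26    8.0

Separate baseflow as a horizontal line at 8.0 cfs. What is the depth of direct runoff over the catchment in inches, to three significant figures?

Direct runoff: 0.0, 4.3, 15.4, 14.9, 20.1, 32.3, 42.8, 67.4, 78.1, 95.2, 111.9, 89.8, 72.1, 0.0 cfs; ΣQ_DR = 644.3 cfs.
V = ΣQ_DR · Δt = 644.3 × 7200 s = 4.639 × 10^6 ft³.
Over A = 3.07 mi², depth = V / A = 0.650 in.

d ≈ 0.650 in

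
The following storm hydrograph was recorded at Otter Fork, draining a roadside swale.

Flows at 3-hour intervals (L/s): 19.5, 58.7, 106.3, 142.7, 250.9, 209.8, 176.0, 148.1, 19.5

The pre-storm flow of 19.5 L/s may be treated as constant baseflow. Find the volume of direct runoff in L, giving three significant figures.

V ≈ 1.03 × 10^7 L

Direct-runoff ordinates (Q − Q_b): 0.0, 39.2, 86.8, 123.2, 231.4, 190.3, 156.5, 128.6, 0.0 L/s.
ΣQ_DR = 956.0 L/s.
With Δt = 3 h = 10800 s, V = ΣQ_DR · Δt = 956.0 × 10800 = 1.03 × 10^7 L.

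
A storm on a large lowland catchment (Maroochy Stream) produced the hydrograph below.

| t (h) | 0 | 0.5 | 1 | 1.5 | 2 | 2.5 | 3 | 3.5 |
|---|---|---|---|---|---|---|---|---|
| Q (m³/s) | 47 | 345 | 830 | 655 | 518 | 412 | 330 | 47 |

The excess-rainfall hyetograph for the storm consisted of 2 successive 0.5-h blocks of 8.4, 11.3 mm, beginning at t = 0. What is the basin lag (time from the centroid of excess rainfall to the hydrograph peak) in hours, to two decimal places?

Centroid of excess rainfall: t_c = Σ P_i·t̄_i / ΣP_i = 0.5368 h (block centres at 0.25, 0.75 h).
Hydrograph peak occurs at t = 1 h, so basin lag t_L = 1 − 0.5368 = 0.46 h.

t_L ≈ 0.46 h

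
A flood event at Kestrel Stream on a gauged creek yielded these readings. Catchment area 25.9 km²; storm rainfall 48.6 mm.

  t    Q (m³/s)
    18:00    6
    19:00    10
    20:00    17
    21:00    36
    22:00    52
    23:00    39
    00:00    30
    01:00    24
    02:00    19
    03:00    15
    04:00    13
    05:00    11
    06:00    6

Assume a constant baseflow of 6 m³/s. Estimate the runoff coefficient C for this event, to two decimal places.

ΣQ_DR = 200.0 m³/s; V = ΣQ_DR·Δt = 7.200 × 10^5 m³.
Runoff depth d = V / A = 27.80 mm.
C = d / P = 27.80 / 48.6 = 0.57.

C ≈ 0.57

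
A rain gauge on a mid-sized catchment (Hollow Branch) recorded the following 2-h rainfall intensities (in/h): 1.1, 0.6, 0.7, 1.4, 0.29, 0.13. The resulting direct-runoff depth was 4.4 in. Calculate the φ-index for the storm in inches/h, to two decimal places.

φ ≈ 0.40 in/h

Only the 4 blocks with intensity above φ contribute runoff: 1.1, 0.6, 0.7, 1.4 in/h.
Σ(I−φ)·Δt = d  ⇒  (1.1+0.6+0.7+1.4 − 4φ)·2 = 4.4
φ = (3.800 − 4.4/2) / 4 = 0.40 in/h.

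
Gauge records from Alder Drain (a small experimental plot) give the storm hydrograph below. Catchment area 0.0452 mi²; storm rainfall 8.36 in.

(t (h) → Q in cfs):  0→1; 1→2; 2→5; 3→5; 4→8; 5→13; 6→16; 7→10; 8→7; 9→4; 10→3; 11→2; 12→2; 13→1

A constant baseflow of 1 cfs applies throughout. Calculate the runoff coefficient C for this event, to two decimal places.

ΣQ_DR = 65.00 cfs; V = ΣQ_DR·Δt = 2.340 × 10^5 ft³.
Runoff depth d = V / A = 2.228 in.
C = d / P = 2.228 / 8.36 = 0.27.

C ≈ 0.27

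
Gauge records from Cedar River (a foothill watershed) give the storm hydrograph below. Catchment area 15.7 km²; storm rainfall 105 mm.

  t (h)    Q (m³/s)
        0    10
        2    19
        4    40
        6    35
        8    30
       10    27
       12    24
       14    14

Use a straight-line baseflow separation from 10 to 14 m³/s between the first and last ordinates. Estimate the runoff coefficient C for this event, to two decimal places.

C ≈ 0.45

ΣQ_DR = 103.0 m³/s; V = ΣQ_DR·Δt = 7.416 × 10^5 m³.
Runoff depth d = V / A = 47.24 mm.
C = d / P = 47.24 / 105 = 0.45.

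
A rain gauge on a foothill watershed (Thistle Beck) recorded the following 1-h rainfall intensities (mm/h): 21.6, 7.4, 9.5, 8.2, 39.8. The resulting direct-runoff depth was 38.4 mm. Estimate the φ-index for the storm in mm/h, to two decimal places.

Only the 2 blocks with intensity above φ contribute runoff: 21.6, 39.8 mm/h.
Σ(I−φ)·Δt = d  ⇒  (21.6+39.8 − 2φ)·1 = 38.4
φ = (61.40 − 38.4/1) / 2 = 11.50 mm/h.

φ ≈ 11.50 mm/h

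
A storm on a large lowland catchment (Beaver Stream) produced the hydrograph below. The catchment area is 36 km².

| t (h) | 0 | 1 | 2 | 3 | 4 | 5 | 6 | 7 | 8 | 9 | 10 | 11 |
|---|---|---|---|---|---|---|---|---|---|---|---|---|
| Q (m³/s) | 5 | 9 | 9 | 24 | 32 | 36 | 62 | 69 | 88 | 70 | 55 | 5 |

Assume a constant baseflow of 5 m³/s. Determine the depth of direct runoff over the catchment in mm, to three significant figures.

d ≈ 40.4 mm

Direct runoff: 0.0, 4.0, 4.0, 19.0, 27.0, 31.0, 57.0, 64.0, 83.0, 65.0, 50.0, 0.0 m³/s; ΣQ_DR = 404.0 m³/s.
V = ΣQ_DR · Δt = 404.0 × 3600 s = 1.454 × 10^6 m³.
Over A = 36 km², depth = V / A = 40.4 mm.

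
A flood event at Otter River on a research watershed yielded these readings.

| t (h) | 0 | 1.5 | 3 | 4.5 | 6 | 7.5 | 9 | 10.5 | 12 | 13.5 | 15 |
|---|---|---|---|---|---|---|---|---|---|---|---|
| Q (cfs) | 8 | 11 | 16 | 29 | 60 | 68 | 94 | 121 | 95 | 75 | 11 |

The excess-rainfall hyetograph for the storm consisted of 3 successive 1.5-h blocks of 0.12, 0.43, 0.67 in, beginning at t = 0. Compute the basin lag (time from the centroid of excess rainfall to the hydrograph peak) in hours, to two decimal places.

Centroid of excess rainfall: t_c = Σ P_i·t̄_i / ΣP_i = 2.9262 h (block centres at 0.75, 2.25, 3.75 h).
Hydrograph peak occurs at t = 10.5 h, so basin lag t_L = 10.5 − 2.9262 = 7.57 h.

t_L ≈ 7.57 h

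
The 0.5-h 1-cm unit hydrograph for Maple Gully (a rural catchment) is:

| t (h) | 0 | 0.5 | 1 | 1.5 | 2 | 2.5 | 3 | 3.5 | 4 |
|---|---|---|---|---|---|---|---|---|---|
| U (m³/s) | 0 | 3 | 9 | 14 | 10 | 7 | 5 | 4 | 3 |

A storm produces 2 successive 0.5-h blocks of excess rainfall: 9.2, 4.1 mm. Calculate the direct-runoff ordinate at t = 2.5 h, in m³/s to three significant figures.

Q ≈ 10.5 m³/s

By discrete convolution, Q_j = Σ (P_i / 10 mm) · U_{j−i}.
At t = 2.5 h (j=5): Q = (9.2/10)·7 + (4.1/10)·10 = 10.5 m³/s.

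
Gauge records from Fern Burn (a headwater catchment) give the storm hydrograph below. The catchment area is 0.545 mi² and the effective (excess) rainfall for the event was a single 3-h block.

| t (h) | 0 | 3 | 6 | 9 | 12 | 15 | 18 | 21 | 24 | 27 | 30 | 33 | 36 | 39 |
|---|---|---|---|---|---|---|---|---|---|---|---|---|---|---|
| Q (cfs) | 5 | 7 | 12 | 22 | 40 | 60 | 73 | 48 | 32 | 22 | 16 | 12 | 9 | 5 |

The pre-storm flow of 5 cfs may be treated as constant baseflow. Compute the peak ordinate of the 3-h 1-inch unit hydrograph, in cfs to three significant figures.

Direct runoff: 0.0, 2.0, 7.0, 17.0, 35.0, 55.0, 68.0, 43.0, 27.0, 17.0, 11.0, 7.0, 4.0, 0.0 cfs; ΣQ_DR = 293.0 cfs, peak = 68.0 cfs.
Runoff depth d = ΣQ_DR·Δt / A = 293.0 × 10800 / (0.545 mi²) = 2.499 in.
The 1-inch UH is the DRH scaled by (1 in)/d, so U_p = 68.0 × 1/2.499 = 27.2 cfs.

U_p ≈ 27.2 cfs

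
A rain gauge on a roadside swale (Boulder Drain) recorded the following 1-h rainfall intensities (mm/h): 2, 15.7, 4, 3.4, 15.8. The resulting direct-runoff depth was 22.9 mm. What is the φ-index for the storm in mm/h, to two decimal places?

Only the 2 blocks with intensity above φ contribute runoff: 15.7, 15.8 mm/h.
Σ(I−φ)·Δt = d  ⇒  (15.7+15.8 − 2φ)·1 = 22.9
φ = (31.50 − 22.9/1) / 2 = 4.30 mm/h.

φ ≈ 4.30 mm/h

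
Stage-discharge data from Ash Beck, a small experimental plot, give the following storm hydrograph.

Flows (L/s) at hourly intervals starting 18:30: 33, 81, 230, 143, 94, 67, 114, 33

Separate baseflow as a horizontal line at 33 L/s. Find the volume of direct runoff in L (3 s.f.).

Direct-runoff ordinates (Q − Q_b): 0.0, 48.0, 197.0, 110.0, 61.0, 34.0, 81.0, 0.0 L/s.
ΣQ_DR = 531.0 L/s.
With Δt = 1 h = 3600 s, V = ΣQ_DR · Δt = 531.0 × 3600 = 1.91 × 10^6 L.

V ≈ 1.91 × 10^6 L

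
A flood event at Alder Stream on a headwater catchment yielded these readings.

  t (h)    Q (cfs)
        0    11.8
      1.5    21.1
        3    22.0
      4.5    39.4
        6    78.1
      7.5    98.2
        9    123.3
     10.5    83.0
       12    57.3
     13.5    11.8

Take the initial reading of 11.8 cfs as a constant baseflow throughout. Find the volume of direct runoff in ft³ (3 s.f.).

V ≈ 2.31 × 10^6 ft³

Direct-runoff ordinates (Q − Q_b): 0.0, 9.3, 10.2, 27.6, 66.3, 86.4, 111.5, 71.2, 45.5, 0.0 cfs.
ΣQ_DR = 428.0 cfs.
With Δt = 1.5 h = 5400 s, V = ΣQ_DR · Δt = 428.0 × 5400 = 2.31 × 10^6 ft³.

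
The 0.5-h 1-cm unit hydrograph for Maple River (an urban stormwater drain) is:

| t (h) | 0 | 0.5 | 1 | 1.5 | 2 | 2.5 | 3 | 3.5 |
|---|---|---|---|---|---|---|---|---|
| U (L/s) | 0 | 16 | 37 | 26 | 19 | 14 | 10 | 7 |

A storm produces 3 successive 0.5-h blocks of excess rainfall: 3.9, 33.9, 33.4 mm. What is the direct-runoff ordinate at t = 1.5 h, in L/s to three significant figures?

Q ≈ 189 L/s

By discrete convolution, Q_j = Σ (P_i / 10 mm) · U_{j−i}.
At t = 1.5 h (j=3): Q = (3.9/10)·26 + (33.9/10)·37 + (33.4/10)·16 = 189 L/s.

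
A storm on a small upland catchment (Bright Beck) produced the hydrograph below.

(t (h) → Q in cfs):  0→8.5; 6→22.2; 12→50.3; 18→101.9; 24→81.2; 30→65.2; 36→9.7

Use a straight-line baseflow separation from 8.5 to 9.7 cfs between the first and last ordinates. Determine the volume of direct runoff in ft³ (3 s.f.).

V ≈ 5.95 × 10^6 ft³

Direct-runoff ordinates (Q − Q_b): 0.00, 13.50, 41.40, 92.80, 71.90, 55.70, 0.00 cfs.
ΣQ_DR = 275.3 cfs.
With Δt = 6 h = 21600 s, V = ΣQ_DR · Δt = 275.3 × 21600 = 5.95 × 10^6 ft³.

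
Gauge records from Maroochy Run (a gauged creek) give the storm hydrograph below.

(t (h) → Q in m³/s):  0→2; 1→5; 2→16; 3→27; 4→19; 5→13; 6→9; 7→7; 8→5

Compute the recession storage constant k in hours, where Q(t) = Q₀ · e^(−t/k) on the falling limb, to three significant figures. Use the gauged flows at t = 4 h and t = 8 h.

On the falling limb, Q drops from 19 to 5 m³/s between t = 4 h and t = 8 h (Δt = 4 h).
k = −Δt / ln(Q₂/Q₁) = −4 / ln(5/19) = 3.00 h.

k ≈ 3.00 h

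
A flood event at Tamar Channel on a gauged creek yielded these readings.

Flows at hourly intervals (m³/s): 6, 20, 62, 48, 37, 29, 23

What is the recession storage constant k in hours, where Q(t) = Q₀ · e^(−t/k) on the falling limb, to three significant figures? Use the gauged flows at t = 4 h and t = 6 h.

On the falling limb, Q drops from 37 to 23 m³/s between t = 4 h and t = 6 h (Δt = 2 h).
k = −Δt / ln(Q₂/Q₁) = −2 / ln(23/37) = 4.21 h.

k ≈ 4.21 h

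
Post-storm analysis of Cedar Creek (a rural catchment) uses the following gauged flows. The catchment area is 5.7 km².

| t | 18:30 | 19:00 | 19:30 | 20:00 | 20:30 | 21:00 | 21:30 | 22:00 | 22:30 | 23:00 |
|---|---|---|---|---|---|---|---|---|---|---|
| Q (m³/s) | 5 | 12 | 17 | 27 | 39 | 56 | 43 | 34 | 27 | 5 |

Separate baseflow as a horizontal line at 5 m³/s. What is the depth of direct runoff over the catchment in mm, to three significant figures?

d ≈ 67.9 mm

Direct runoff: 0.0, 7.0, 12.0, 22.0, 34.0, 51.0, 38.0, 29.0, 22.0, 0.0 m³/s; ΣQ_DR = 215.0 m³/s.
V = ΣQ_DR · Δt = 215.0 × 1800 s = 3.870 × 10^5 m³.
Over A = 5.7 km², depth = V / A = 67.9 mm.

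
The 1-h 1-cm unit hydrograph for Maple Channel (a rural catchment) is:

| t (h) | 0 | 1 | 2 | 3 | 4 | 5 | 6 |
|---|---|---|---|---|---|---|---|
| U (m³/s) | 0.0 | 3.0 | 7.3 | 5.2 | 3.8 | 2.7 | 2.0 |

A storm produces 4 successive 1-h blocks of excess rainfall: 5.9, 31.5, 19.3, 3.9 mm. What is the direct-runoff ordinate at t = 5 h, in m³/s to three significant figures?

Q ≈ 26.4 m³/s

By discrete convolution, Q_j = Σ (P_i / 10 mm) · U_{j−i}.
At t = 5 h (j=5): Q = (5.9/10)·2.7 + (31.5/10)·3.8 + (19.3/10)·5.2 + (3.9/10)·7.3 = 26.4 m³/s.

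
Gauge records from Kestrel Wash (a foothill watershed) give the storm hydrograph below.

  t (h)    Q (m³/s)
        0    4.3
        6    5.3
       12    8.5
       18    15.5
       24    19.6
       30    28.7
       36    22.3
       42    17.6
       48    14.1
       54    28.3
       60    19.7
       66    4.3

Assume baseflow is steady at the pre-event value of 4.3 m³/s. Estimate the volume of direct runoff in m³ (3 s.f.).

V ≈ 2.95 × 10^6 m³

Direct-runoff ordinates (Q − Q_b): 0.0, 1.0, 4.2, 11.2, 15.3, 24.4, 18.0, 13.3, 9.8, 24.0, 15.4, 0.0 m³/s.
ΣQ_DR = 136.6 m³/s.
With Δt = 6 h = 21600 s, V = ΣQ_DR · Δt = 136.6 × 21600 = 2.95 × 10^6 m³.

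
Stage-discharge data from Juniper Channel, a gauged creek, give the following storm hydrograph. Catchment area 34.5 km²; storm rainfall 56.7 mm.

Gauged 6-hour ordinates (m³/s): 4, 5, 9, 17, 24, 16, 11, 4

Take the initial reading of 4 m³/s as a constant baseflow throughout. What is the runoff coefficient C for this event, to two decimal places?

ΣQ_DR = 58.00 m³/s; V = ΣQ_DR·Δt = 1.253 × 10^6 m³.
Runoff depth d = V / A = 36.31 mm.
C = d / P = 36.31 / 56.7 = 0.64.

C ≈ 0.64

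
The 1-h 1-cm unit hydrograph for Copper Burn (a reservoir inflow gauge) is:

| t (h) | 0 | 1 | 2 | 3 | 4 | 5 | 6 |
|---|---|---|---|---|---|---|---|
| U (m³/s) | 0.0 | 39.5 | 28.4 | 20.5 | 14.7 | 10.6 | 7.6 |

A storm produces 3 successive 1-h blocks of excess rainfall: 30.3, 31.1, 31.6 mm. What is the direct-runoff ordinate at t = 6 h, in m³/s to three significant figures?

By discrete convolution, Q_j = Σ (P_i / 10 mm) · U_{j−i}.
At t = 6 h (j=6): Q = (30.3/10)·7.6 + (31.1/10)·10.6 + (31.6/10)·14.7 = 102 m³/s.

Q ≈ 102 m³/s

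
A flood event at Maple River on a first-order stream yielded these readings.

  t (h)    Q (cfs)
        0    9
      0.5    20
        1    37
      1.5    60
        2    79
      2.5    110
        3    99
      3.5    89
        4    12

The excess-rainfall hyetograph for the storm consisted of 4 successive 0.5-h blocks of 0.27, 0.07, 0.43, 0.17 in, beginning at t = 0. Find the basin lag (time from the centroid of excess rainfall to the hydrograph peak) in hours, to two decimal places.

Centroid of excess rainfall: t_c = Σ P_i·t̄_i / ΣP_i = 1.0160 h (block centres at 0.25, 0.75, 1.25, 1.75 h).
Hydrograph peak occurs at t = 2.5 h, so basin lag t_L = 2.5 − 1.0160 = 1.48 h.

t_L ≈ 1.48 h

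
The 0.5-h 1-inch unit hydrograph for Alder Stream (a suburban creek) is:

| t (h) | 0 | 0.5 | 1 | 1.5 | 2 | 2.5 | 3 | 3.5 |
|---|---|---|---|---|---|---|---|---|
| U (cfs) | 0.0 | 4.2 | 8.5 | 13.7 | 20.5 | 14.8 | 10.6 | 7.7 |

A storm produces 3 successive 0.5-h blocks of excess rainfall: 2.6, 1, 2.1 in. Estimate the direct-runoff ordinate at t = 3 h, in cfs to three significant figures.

Q ≈ 85.4 cfs

By discrete convolution, Q_j = Σ (P_i / 1 in) · U_{j−i}.
At t = 3 h (j=6): Q = (2.6/1)·10.6 + (1/1)·14.8 + (2.1/1)·20.5 = 85.4 cfs.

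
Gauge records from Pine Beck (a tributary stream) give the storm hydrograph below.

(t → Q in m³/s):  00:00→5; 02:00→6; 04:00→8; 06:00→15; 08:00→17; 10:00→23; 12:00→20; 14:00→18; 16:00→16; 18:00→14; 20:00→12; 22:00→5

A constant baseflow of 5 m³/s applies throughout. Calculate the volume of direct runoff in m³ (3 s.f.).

Direct-runoff ordinates (Q − Q_b): 0.0, 1.0, 3.0, 10.0, 12.0, 18.0, 15.0, 13.0, 11.0, 9.0, 7.0, 0.0 m³/s.
ΣQ_DR = 99.00 m³/s.
With Δt = 2 h = 7200 s, V = ΣQ_DR · Δt = 99.00 × 7200 = 7.13 × 10^5 m³.

V ≈ 7.13 × 10^5 m³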